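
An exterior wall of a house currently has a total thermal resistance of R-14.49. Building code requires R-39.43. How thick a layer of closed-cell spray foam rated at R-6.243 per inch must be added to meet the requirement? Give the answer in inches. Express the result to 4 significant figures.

ΔR = 39.43 − 14.49 = 24.94 ft²·°F·h/BTU
L = ΔR / (R/in) = 24.94/6.243 = 3.9949 in

3.995 in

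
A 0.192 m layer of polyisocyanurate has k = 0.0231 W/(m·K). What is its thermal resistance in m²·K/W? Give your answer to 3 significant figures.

8.31 m²·K/W

R = L/k = 0.192/0.0231 = 8.312 m²·K/W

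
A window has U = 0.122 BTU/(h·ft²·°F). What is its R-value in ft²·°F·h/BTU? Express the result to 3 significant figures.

8.20 ft²·°F·h/BTU

R = 1/U = 1/0.122 = 8.197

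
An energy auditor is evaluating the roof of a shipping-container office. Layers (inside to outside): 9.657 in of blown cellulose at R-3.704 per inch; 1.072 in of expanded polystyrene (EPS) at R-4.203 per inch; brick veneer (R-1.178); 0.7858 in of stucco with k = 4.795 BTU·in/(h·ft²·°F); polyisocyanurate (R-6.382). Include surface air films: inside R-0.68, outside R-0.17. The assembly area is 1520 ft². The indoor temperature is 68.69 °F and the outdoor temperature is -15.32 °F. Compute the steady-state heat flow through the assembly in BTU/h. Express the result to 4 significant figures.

2614 BTU/h

9.657 × 3.704 = 35.77
1.072 × 4.203 = 4.5056
0.7858/4.795 = 0.16388
R_total = 0.68 + 35.77 + 4.5056 + 1.178 + 0.16388 + 6.382 + 0.17 = 48.849 ft²·°F·h/BTU
Q = A·ΔT/R = 1520 × (68.69 − (-15.32)) / 48.849 = 2614.1 BTU/h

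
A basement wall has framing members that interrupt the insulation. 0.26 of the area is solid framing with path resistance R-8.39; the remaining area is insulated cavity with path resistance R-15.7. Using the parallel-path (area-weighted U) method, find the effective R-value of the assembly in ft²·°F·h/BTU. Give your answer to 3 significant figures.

U_eff = 0.74/15.7 + 0.26/8.39 = 0.04713 + 0.03099 = 0.07812
R_eff = 1/U_eff = 12.8 ft²·°F·h/BTU

12.8 ft²·°F·h/BTU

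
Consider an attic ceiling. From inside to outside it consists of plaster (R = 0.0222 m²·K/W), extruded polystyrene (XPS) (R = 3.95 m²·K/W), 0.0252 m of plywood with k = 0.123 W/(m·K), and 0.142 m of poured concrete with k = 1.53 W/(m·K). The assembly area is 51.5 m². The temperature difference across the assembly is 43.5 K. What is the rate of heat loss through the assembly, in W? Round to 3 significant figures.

525 W

0.0252/0.123 = 0.2049
0.142/1.53 = 0.09281
R_total = 0.0222 + 3.95 + 0.2049 + 0.09281 = 4.27 m²·K/W
Q = A·ΔT/R = 51.5 × 43.5 / 4.27 = 524.7 W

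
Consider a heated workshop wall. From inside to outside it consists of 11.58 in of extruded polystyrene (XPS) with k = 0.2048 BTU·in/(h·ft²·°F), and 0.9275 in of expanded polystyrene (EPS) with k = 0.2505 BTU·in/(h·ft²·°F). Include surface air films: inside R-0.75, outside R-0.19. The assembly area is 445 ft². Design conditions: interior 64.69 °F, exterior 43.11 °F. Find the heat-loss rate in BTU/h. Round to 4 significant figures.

11.58/0.2048 = 56.543
0.9275/0.2505 = 3.7026
R_total = 0.75 + 56.543 + 3.7026 + 0.19 = 61.186 ft²·°F·h/BTU
Q = A·ΔT/R = 445 × (64.69 − 43.11) / 61.186 = 156.95 BTU/h

157.0 BTU/h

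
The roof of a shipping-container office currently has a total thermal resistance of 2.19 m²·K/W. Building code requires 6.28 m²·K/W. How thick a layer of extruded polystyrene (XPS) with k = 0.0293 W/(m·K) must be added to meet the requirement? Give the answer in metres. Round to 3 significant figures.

ΔR = 6.28 − 2.19 = 4.09 m²·K/W
L = ΔR × k = 4.09 × 0.0293 = 0.1198 m

0.120 m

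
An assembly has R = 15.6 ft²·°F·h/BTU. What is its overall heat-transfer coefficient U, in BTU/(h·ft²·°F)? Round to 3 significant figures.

0.0641 BTU/(h·ft²·°F)

U = 1/R = 1/15.6 = 0.0641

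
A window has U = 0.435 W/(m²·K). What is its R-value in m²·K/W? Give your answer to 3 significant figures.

R = 1/U = 1/0.435 = 2.299

2.30 m²·K/W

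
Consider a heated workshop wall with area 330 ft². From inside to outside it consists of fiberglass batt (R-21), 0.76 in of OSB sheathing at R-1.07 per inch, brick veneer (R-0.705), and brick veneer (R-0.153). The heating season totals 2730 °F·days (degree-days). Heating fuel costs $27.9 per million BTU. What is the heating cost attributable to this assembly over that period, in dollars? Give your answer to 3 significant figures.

26.6 dollars

0.76 × 1.07 = 0.8132
R_total = 21 + 0.8132 + 0.705 + 0.153 = 22.67 ft²·°F·h/BTU
E = A × HDD × 24 / R = 330 × 2730 × 24 / 22.67 = 953700 BTU
Cost = 953700/10⁶ × 27.9 = $26.61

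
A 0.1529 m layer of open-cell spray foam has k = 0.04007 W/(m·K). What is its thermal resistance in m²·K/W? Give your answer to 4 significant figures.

R = L/k = 0.1529/0.04007 = 3.8158 m²·K/W

3.816 m²·K/W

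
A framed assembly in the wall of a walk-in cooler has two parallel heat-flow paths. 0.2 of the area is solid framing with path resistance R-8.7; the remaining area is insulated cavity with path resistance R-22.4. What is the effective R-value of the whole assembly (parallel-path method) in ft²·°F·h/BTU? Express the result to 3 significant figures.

17.0 ft²·°F·h/BTU

U_eff = 0.8/22.4 + 0.2/8.7 = 0.03571 + 0.02299 = 0.0587
R_eff = 1/U_eff = 17.03 ft²·°F·h/BTU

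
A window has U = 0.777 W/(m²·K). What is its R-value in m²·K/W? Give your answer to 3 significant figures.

1.29 m²·K/W

R = 1/U = 1/0.777 = 1.287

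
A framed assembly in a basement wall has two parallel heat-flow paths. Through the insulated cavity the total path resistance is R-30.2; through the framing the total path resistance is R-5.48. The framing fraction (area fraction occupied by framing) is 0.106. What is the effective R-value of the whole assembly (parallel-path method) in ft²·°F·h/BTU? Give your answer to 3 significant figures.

U_eff = 0.894/30.2 + 0.106/5.48 = 0.0296 + 0.01934 = 0.04895
R_eff = 1/U_eff = 20.43 ft²·°F·h/BTU

20.4 ft²·°F·h/BTU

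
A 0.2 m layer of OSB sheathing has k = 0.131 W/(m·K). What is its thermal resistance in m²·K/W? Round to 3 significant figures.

R = L/k = 0.2/0.131 = 1.527 m²·K/W

1.53 m²·K/W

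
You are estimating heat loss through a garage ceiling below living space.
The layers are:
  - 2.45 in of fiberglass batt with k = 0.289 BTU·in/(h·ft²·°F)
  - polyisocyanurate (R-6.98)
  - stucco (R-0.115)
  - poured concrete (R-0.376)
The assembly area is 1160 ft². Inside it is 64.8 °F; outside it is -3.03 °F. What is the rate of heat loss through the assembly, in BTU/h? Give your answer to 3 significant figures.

2.45/0.289 = 8.478
R_total = 8.478 + 6.98 + 0.115 + 0.376 = 15.95 ft²·°F·h/BTU
Q = A·ΔT/R = 1160 × (64.8 − (-3.03)) / 15.95 = 4934 BTU/h

4930 BTU/h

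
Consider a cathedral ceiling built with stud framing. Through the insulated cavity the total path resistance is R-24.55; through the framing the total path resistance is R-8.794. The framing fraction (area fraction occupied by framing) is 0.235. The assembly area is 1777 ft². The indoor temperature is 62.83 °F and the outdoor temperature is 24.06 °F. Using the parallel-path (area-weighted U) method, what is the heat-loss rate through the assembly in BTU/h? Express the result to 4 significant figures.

3988 BTU/h

U_eff = 0.765/24.55 + 0.235/8.794 = 0.031161 + 0.026723 = 0.057884
R_eff = 1/U_eff = 17.276 ft²·°F·h/BTU
Q = 1777 × (62.83 − 24.06) / 17.276 = 3987.9 BTU/h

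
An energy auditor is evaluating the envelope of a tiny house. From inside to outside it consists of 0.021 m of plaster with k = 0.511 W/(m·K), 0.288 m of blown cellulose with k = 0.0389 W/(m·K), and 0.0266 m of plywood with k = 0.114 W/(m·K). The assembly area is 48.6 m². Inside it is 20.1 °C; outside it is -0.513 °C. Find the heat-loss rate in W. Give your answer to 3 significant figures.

130 W

0.021/0.511 = 0.0411
0.288/0.0389 = 7.404
0.0266/0.114 = 0.2333
R_total = 0.0411 + 7.404 + 0.2333 = 7.678 m²·K/W
Q = A·ΔT/R = 48.6 × (20.1 − (-0.513)) / 7.678 = 130.5 W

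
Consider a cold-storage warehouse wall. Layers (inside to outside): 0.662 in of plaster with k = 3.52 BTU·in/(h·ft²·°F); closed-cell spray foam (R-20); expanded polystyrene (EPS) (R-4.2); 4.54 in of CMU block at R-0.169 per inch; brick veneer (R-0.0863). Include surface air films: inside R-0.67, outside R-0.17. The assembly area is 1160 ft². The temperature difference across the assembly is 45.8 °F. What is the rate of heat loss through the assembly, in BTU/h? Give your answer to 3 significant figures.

2040 BTU/h

0.662/3.52 = 0.1881
4.54 × 0.169 = 0.7673
R_total = 0.67 + 0.1881 + 20 + 4.2 + 0.7673 + 0.0863 + 0.17 = 26.08 ft²·°F·h/BTU
Q = A·ΔT/R = 1160 × 45.8 / 26.08 = 2037 BTU/h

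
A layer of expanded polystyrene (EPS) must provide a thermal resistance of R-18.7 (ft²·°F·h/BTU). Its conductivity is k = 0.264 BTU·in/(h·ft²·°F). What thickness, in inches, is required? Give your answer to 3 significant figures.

L = R × k = 18.7 × 0.264 = 4.937 in

4.94 in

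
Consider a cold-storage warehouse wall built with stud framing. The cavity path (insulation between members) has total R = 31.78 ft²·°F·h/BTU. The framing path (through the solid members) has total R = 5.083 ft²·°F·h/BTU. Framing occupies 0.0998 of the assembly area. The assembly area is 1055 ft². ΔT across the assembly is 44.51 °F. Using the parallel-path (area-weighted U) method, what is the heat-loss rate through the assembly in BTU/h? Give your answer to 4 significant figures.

U_eff = 0.9002/31.78 + 0.0998/5.083 = 0.028326 + 0.019634 = 0.04796
R_eff = 1/U_eff = 20.851 ft²·°F·h/BTU
Q = 1055 × 44.51 / 20.851 = 2252.1 BTU/h

2252 BTU/h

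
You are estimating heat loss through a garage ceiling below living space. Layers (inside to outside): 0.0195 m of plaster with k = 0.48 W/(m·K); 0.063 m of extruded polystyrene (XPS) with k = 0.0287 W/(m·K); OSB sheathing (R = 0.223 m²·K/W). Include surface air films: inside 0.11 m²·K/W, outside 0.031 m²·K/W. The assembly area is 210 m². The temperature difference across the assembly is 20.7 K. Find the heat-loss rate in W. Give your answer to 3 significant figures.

1670 W

0.0195/0.48 = 0.04063
0.063/0.0287 = 2.195
R_total = 0.11 + 0.04063 + 2.195 + 0.223 + 0.031 = 2.6 m²·K/W
Q = A·ΔT/R = 210 × 20.7 / 2.6 = 1672 W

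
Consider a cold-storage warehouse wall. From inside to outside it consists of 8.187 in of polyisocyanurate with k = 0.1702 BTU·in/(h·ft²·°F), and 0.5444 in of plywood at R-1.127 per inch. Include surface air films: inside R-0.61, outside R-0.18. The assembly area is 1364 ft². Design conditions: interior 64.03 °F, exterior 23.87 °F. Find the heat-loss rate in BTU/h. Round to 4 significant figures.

1107 BTU/h

8.187/0.1702 = 48.102
0.5444 × 1.127 = 0.61354
R_total = 0.61 + 48.102 + 0.61354 + 0.18 = 49.506 ft²·°F·h/BTU
Q = A·ΔT/R = 1364 × (64.03 − 23.87) / 49.506 = 1106.5 BTU/h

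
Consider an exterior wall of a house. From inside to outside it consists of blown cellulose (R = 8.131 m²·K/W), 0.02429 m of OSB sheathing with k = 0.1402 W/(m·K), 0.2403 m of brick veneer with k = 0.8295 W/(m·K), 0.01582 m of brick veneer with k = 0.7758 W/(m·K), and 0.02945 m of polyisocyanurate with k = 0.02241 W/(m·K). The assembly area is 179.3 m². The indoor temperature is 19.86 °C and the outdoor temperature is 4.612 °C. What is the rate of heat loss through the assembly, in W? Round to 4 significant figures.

275.4 W

0.02429/0.1402 = 0.17325
0.2403/0.8295 = 0.28969
0.01582/0.7758 = 0.020392
0.02945/0.02241 = 1.3141
R_total = 8.131 + 0.17325 + 0.28969 + 0.020392 + 1.3141 = 9.9285 m²·K/W
Q = A·ΔT/R = 179.3 × (19.86 − 4.612) / 9.9285 = 275.37 W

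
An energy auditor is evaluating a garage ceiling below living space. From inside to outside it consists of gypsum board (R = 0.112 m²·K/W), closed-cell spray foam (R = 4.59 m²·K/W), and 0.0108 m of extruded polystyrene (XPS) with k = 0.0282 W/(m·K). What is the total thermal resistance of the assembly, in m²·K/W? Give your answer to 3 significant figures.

0.0108/0.0282 = 0.383
R_total = 0.112 + 4.59 + 0.383 = 5.085 m²·K/W

5.08 m²·K/W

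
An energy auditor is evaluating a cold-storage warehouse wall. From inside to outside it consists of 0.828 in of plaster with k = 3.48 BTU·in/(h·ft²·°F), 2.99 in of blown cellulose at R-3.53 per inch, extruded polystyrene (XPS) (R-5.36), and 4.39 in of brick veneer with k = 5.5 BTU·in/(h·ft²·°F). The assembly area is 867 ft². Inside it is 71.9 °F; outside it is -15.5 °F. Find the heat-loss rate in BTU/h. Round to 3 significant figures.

4470 BTU/h

0.828/3.48 = 0.2379
2.99 × 3.53 = 10.55
4.39/5.5 = 0.7982
R_total = 0.2379 + 10.55 + 5.36 + 0.7982 = 16.95 ft²·°F·h/BTU
Q = A·ΔT/R = 867 × (71.9 − (-15.5)) / 16.95 = 4470 BTU/h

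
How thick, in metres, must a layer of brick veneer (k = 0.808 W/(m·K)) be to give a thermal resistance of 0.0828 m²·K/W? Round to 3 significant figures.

L = R·k = 0.0828 × 0.808 = 0.0669 m

0.0669 m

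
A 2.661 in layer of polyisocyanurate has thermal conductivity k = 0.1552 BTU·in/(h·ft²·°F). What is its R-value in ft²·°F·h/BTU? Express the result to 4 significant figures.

17.15 ft²·°F·h/BTU

R = L/k = 2.661/0.1552 = 17.146 ft²·°F·h/BTU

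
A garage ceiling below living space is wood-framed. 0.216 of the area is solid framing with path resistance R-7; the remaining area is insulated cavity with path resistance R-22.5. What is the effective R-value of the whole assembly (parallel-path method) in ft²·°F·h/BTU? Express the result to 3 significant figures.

15.2 ft²·°F·h/BTU

U_eff = 0.784/22.5 + 0.216/7 = 0.03484 + 0.03086 = 0.0657
R_eff = 1/U_eff = 15.22 ft²·°F·h/BTU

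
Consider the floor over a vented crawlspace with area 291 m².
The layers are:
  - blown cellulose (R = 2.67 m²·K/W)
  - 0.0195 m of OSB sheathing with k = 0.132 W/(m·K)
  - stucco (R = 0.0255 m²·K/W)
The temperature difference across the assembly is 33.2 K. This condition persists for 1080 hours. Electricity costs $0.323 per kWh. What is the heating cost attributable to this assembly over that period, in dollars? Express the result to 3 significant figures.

0.0195/0.132 = 0.1477
R_total = 2.67 + 0.1477 + 0.0255 = 2.843 m²·K/W
Q = 291 × 33.2 / 2.843 = 3398 W
E = 3398 W × 1080 h / 1000 = 3670 kWh
Cost = 3670 × 0.323 = $1185

1190 dollars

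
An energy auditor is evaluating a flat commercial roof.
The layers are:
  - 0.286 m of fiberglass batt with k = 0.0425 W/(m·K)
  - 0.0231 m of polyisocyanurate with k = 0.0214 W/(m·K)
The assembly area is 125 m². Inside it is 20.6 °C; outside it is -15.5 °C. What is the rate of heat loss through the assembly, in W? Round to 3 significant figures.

578 W

0.286/0.0425 = 6.729
0.0231/0.0214 = 1.079
R_total = 6.729 + 1.079 = 7.809 m²·K/W
Q = A·ΔT/R = 125 × (20.6 − (-15.5)) / 7.809 = 577.9 W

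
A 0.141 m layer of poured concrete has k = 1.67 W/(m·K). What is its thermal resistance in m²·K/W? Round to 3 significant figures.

0.0844 m²·K/W

R = L/k = 0.141/1.67 = 0.08443 m²·K/W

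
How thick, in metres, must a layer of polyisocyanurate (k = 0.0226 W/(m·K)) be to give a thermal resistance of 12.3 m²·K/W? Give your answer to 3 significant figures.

L = R·k = 12.3 × 0.0226 = 0.278 m

0.278 m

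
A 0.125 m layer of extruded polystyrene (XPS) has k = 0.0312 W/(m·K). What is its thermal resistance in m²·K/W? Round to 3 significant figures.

R = L/k = 0.125/0.0312 = 4.006 m²·K/W

4.01 m²·K/W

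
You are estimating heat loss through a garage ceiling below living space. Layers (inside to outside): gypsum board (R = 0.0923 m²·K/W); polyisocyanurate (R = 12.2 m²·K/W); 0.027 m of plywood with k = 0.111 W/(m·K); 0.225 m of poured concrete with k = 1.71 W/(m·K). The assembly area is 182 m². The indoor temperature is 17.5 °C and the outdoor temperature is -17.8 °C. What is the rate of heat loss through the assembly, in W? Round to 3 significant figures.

0.027/0.111 = 0.2432
0.225/1.71 = 0.1316
R_total = 0.0923 + 12.2 + 0.2432 + 0.1316 = 12.67 m²·K/W
Q = A·ΔT/R = 182 × (17.5 − (-17.8)) / 12.67 = 507.2 W

507 W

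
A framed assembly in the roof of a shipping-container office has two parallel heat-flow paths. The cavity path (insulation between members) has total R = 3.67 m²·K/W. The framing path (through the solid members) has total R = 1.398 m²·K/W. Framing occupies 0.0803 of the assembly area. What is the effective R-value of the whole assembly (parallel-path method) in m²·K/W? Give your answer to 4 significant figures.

U_eff = 0.9197/3.67 + 0.0803/1.398 = 0.2506 + 0.057439 = 0.30804
R_eff = 1/U_eff = 3.2463 m²·K/W

3.246 m²·K/W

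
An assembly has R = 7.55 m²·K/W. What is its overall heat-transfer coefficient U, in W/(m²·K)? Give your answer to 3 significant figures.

U = 1/R = 1/7.55 = 0.1325

0.132 W/(m²·K)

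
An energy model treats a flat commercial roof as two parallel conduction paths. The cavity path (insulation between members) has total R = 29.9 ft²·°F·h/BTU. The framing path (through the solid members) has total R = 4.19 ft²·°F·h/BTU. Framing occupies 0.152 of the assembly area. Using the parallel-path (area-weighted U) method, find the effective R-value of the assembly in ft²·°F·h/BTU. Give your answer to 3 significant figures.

15.5 ft²·°F·h/BTU

U_eff = 0.848/29.9 + 0.152/4.19 = 0.02836 + 0.03628 = 0.06464
R_eff = 1/U_eff = 15.47 ft²·°F·h/BTU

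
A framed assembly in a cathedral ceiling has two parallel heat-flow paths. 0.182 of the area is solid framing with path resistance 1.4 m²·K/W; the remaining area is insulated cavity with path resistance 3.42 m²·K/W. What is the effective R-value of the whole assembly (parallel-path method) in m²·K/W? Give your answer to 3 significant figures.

U_eff = 0.818/3.42 + 0.182/1.4 = 0.2392 + 0.13 = 0.3692
R_eff = 1/U_eff = 2.709 m²·K/W

2.71 m²·K/W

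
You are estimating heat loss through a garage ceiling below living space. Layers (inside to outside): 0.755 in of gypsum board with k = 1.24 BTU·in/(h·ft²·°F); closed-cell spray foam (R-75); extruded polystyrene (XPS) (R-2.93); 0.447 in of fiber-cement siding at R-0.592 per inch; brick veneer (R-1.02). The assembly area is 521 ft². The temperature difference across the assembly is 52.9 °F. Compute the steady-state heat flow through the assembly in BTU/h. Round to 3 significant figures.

0.755/1.24 = 0.6089
0.447 × 0.592 = 0.2646
R_total = 0.6089 + 75 + 2.93 + 0.2646 + 1.02 = 79.82 ft²·°F·h/BTU
Q = A·ΔT/R = 521 × 52.9 / 79.82 = 345.3 BTU/h

345 BTU/h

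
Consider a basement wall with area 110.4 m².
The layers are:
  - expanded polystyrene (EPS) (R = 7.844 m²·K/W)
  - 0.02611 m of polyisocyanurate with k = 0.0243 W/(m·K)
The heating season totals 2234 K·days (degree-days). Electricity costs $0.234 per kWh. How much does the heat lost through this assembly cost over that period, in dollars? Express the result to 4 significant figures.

155.3 dollars

0.02611/0.0243 = 1.0745
R_total = 7.844 + 1.0745 = 8.9185 m²·K/W
E = A × HDD × 24 / R / 1000 = 110.4 × 2234 × 24 / 8.9185 / 1000 = 663.7 kWh
Cost = 663.7 × 0.234 = $155.31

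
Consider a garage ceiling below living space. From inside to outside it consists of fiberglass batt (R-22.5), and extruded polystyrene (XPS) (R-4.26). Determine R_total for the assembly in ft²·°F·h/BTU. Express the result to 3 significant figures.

R_total = 22.5 + 4.26 = 26.76 ft²·°F·h/BTU

26.8 ft²·°F·h/BTU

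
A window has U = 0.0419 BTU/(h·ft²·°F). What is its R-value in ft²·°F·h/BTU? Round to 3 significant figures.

23.9 ft²·°F·h/BTU

R = 1/U = 1/0.0419 = 23.87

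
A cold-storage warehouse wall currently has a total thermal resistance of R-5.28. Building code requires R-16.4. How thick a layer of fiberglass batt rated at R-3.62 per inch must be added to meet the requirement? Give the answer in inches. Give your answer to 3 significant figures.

3.07 in

ΔR = 16.4 − 5.28 = 11.12 ft²·°F·h/BTU
L = ΔR / (R/in) = 11.12/3.62 = 3.072 in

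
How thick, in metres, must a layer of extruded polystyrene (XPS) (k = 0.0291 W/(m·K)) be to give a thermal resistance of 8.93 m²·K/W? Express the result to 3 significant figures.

0.260 m

L = R·k = 8.93 × 0.0291 = 0.2599 m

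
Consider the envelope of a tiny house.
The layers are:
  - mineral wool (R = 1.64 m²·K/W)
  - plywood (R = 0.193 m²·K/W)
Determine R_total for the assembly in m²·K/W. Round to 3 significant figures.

R_total = 1.64 + 0.193 = 1.833 m²·K/W

1.83 m²·K/W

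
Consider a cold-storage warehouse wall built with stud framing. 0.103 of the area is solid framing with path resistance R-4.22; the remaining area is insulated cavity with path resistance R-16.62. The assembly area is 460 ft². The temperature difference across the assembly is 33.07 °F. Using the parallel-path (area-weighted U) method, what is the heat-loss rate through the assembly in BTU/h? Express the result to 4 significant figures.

1192 BTU/h

U_eff = 0.897/16.62 + 0.103/4.22 = 0.053971 + 0.024408 = 0.078379
R_eff = 1/U_eff = 12.759 ft²·°F·h/BTU
Q = 460 × 33.07 / 12.759 = 1192.3 BTU/h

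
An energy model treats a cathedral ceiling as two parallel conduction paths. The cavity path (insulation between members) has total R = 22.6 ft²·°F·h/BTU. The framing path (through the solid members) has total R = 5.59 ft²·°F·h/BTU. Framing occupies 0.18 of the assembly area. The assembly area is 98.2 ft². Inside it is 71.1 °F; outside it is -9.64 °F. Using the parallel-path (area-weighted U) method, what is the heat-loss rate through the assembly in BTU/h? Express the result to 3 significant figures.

U_eff = 0.82/22.6 + 0.18/5.59 = 0.03628 + 0.0322 = 0.06848
R_eff = 1/U_eff = 14.6 ft²·°F·h/BTU
Q = 98.2 × (71.1 − (-9.64)) / 14.6 = 543 BTU/h

543 BTU/h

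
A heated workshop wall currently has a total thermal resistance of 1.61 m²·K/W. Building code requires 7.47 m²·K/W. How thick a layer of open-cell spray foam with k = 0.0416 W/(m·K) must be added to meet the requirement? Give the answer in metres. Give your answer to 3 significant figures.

0.244 m

ΔR = 7.47 − 1.61 = 5.86 m²·K/W
L = ΔR × k = 5.86 × 0.0416 = 0.2438 m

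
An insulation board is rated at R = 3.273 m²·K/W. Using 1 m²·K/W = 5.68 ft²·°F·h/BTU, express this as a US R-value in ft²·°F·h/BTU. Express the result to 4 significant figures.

R_US = 3.273 × 5.68 = 18.591

18.59 ft²·°F·h/BTU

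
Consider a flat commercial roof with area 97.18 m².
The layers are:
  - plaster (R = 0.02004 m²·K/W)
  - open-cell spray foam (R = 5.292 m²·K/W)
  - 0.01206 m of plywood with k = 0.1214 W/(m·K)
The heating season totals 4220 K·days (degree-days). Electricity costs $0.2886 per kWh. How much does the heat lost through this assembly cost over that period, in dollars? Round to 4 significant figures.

524.9 dollars

0.01206/0.1214 = 0.099341
R_total = 0.02004 + 5.292 + 0.099341 = 5.4114 m²·K/W
E = A × HDD × 24 / R / 1000 = 97.18 × 4220 × 24 / 5.4114 / 1000 = 1818.8 kWh
Cost = 1818.8 × 0.2886 = $524.91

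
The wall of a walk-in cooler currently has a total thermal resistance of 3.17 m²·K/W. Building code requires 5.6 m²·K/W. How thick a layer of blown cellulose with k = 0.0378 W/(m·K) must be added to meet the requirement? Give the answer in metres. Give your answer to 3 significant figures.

0.0919 m

ΔR = 5.6 − 3.17 = 2.43 m²·K/W
L = ΔR × k = 2.43 × 0.0378 = 0.09185 m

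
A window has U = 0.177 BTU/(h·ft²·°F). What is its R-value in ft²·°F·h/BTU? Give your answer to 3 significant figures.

5.65 ft²·°F·h/BTU

R = 1/U = 1/0.177 = 5.65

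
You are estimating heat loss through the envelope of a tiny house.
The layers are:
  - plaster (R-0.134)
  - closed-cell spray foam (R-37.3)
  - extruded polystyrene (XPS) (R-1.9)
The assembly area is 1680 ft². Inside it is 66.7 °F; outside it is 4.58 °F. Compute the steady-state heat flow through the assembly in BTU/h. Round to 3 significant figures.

R_total = 0.134 + 37.3 + 1.9 = 39.33 ft²·°F·h/BTU
Q = A·ΔT/R = 1680 × (66.7 − 4.58) / 39.33 = 2653 BTU/h

2650 BTU/h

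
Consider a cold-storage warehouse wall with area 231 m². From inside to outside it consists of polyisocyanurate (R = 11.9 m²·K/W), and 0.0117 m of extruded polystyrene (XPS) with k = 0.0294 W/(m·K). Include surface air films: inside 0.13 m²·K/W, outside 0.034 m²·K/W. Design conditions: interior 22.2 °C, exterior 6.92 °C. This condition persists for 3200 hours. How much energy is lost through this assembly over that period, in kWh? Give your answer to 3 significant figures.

906 kWh

0.0117/0.0294 = 0.398
R_total = 0.13 + 11.9 + 0.398 + 0.034 = 12.46 m²·K/W
Q = 231 × (22.2 − 6.92) / 12.46 = 283.2 W
E = 283.2 W × 3200 h / 1000 = 906.4 kWh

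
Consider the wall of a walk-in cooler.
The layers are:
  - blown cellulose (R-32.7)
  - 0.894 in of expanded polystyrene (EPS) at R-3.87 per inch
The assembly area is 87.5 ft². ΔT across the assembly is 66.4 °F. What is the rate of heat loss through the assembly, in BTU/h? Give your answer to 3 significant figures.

161 BTU/h

0.894 × 3.87 = 3.46
R_total = 32.7 + 3.46 = 36.16 ft²·°F·h/BTU
Q = A·ΔT/R = 87.5 × 66.4 / 36.16 = 160.7 BTU/h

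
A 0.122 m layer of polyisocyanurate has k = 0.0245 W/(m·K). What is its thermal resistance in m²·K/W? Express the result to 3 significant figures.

R = L/k = 0.122/0.0245 = 4.98 m²·K/W

4.98 m²·K/W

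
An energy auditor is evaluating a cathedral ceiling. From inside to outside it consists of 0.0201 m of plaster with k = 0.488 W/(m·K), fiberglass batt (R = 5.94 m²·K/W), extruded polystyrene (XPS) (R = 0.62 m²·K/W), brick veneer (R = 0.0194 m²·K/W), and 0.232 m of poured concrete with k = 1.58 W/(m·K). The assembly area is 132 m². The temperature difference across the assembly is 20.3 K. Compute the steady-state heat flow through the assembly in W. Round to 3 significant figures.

0.0201/0.488 = 0.04119
0.232/1.58 = 0.1468
R_total = 0.04119 + 5.94 + 0.62 + 0.0194 + 0.1468 = 6.767 m²·K/W
Q = A·ΔT/R = 132 × 20.3 / 6.767 = 396 W

396 W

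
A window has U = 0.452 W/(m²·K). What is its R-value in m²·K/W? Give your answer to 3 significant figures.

R = 1/U = 1/0.452 = 2.212

2.21 m²·K/W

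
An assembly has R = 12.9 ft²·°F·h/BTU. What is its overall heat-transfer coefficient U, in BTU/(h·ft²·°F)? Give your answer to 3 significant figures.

U = 1/R = 1/12.9 = 0.07752

0.0775 BTU/(h·ft²·°F)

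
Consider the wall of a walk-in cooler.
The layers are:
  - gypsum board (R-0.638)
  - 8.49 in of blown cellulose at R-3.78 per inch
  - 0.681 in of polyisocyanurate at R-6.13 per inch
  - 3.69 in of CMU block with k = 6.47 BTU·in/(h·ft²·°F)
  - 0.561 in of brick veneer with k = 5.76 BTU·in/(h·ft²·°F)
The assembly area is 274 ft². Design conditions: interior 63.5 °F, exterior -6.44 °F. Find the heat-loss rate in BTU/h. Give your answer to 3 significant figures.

510 BTU/h

8.49 × 3.78 = 32.09
0.681 × 6.13 = 4.175
3.69/6.47 = 0.5703
0.561/5.76 = 0.0974
R_total = 0.638 + 32.09 + 4.175 + 0.5703 + 0.0974 = 37.57 ft²·°F·h/BTU
Q = A·ΔT/R = 274 × (63.5 − (-6.44)) / 37.57 = 510 BTU/h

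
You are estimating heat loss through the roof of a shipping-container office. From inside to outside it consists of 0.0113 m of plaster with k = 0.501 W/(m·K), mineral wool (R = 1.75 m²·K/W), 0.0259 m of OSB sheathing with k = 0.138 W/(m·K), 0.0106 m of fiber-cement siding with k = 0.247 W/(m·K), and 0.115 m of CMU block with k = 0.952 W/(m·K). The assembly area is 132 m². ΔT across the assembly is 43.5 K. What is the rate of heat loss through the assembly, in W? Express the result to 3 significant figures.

0.0113/0.501 = 0.02255
0.0259/0.138 = 0.1877
0.0106/0.247 = 0.04291
0.115/0.952 = 0.1208
R_total = 0.02255 + 1.75 + 0.1877 + 0.04291 + 0.1208 = 2.124 m²·K/W
Q = A·ΔT/R = 132 × 43.5 / 2.124 = 2703 W

2700 W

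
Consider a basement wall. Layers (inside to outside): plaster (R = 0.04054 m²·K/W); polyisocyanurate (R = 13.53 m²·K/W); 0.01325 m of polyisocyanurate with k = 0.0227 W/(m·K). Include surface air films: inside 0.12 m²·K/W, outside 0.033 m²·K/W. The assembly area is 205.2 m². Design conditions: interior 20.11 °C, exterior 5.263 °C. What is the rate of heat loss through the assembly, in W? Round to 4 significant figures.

0.01325/0.0227 = 0.5837
R_total = 0.12 + 0.04054 + 13.53 + 0.5837 + 0.033 = 14.307 m²·K/W
Q = A·ΔT/R = 205.2 × (20.11 − 5.263) / 14.307 = 212.94 W

212.9 W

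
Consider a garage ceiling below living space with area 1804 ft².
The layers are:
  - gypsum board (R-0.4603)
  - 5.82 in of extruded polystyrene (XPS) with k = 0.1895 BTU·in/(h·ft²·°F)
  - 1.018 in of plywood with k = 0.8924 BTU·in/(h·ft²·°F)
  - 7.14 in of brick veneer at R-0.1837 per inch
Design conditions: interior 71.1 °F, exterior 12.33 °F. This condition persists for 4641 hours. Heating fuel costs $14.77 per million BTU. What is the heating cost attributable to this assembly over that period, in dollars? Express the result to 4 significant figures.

216.1 dollars

5.82/0.1895 = 30.712
1.018/0.8924 = 1.1407
7.14 × 0.1837 = 1.3116
R_total = 0.4603 + 30.712 + 1.1407 + 1.3116 = 33.625 ft²·°F·h/BTU
Q = 1804 × (71.1 − 12.33) / 33.625 = 3153 BTU/h
E = 3153 × 4641 = 14633000 BTU
Cost = 14633000/10⁶ × 14.77 = $216.13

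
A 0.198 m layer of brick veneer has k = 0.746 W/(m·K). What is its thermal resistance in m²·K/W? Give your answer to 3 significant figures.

R = L/k = 0.198/0.746 = 0.2654 m²·K/W

0.265 m²·K/W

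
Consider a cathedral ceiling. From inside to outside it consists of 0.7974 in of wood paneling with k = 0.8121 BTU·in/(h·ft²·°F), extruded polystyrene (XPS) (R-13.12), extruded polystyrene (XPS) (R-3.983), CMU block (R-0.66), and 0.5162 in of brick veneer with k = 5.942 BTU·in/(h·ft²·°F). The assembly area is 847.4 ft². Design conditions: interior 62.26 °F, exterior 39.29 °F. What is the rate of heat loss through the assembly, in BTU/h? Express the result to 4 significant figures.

0.7974/0.8121 = 0.9819
0.5162/5.942 = 0.086873
R_total = 0.9819 + 13.12 + 3.983 + 0.66 + 0.086873 = 18.832 ft²·°F·h/BTU
Q = A·ΔT/R = 847.4 × (62.26 − 39.29) / 18.832 = 1033.6 BTU/h

1034 BTU/h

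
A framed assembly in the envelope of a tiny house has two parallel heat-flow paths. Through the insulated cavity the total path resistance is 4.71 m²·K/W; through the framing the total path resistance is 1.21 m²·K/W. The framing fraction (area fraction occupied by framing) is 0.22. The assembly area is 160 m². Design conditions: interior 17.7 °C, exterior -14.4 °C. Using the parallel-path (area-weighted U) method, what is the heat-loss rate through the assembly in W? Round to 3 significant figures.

1780 W

U_eff = 0.78/4.71 + 0.22/1.21 = 0.1656 + 0.1818 = 0.3474
R_eff = 1/U_eff = 2.878 m²·K/W
Q = 160 × (17.7 − (-14.4)) / 2.878 = 1784 W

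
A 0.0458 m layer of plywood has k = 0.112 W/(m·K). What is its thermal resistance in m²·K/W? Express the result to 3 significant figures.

0.409 m²·K/W

R = L/k = 0.0458/0.112 = 0.4089 m²·K/W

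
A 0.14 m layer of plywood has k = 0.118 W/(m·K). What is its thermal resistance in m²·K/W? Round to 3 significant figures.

R = L/k = 0.14/0.118 = 1.186 m²·K/W

1.19 m²·K/W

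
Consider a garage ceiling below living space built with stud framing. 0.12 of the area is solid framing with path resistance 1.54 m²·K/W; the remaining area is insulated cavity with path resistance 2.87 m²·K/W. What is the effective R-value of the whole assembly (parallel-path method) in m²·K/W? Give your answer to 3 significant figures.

2.60 m²·K/W

U_eff = 0.88/2.87 + 0.12/1.54 = 0.3066 + 0.07792 = 0.3845
R_eff = 1/U_eff = 2.6 m²·K/W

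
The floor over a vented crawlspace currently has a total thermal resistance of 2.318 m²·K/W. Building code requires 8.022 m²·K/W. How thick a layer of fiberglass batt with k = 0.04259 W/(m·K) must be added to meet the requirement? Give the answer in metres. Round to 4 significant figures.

0.2429 m

ΔR = 8.022 − 2.318 = 5.704 m²·K/W
L = ΔR × k = 5.704 × 0.04259 = 0.24293 m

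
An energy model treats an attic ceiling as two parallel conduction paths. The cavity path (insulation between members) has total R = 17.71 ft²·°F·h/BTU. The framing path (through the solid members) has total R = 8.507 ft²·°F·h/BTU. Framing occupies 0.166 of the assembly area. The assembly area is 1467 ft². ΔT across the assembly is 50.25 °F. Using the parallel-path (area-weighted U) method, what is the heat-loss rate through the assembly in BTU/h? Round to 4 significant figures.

4910 BTU/h

U_eff = 0.834/17.71 + 0.166/8.507 = 0.047092 + 0.019513 = 0.066605
R_eff = 1/U_eff = 15.014 ft²·°F·h/BTU
Q = 1467 × 50.25 / 15.014 = 4909.9 BTU/h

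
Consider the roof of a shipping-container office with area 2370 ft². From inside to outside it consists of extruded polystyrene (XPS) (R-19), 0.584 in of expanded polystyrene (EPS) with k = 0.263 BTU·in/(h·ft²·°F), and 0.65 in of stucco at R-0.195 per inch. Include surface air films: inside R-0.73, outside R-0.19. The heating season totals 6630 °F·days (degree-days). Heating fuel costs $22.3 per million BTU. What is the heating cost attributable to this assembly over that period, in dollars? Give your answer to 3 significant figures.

378 dollars

0.584/0.263 = 2.221
0.65 × 0.195 = 0.1268
R_total = 0.73 + 19 + 2.221 + 0.1268 + 0.19 = 22.27 ft²·°F·h/BTU
E = A × HDD × 24 / R = 2370 × 6630 × 24 / 22.27 = 16940000 BTU
Cost = 16940000/10⁶ × 22.3 = $377.7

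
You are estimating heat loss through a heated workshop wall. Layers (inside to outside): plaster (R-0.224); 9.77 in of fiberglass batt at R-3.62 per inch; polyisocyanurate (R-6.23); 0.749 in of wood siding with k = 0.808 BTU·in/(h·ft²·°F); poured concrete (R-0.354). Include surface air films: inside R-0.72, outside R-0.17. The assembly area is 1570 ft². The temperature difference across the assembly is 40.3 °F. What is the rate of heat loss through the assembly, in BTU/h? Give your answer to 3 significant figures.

9.77 × 3.62 = 35.37
0.749/0.808 = 0.927
R_total = 0.72 + 0.224 + 35.37 + 6.23 + 0.927 + 0.354 + 0.17 = 43.99 ft²·°F·h/BTU
Q = A·ΔT/R = 1570 × 40.3 / 43.99 = 1438 BTU/h

1440 BTU/h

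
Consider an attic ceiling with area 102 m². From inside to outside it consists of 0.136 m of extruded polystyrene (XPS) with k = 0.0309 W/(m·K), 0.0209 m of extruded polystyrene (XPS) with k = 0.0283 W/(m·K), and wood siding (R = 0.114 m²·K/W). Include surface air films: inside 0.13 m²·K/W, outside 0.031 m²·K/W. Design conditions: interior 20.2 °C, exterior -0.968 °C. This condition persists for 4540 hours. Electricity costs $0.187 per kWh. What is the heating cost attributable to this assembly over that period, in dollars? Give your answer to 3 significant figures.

339 dollars

0.136/0.0309 = 4.401
0.0209/0.0283 = 0.7385
R_total = 0.13 + 4.401 + 0.7385 + 0.114 + 0.031 = 5.415 m²·K/W
Q = 102 × (20.2 − (-0.968)) / 5.415 = 398.7 W
E = 398.7 W × 4540 h / 1000 = 1810 kWh
Cost = 1810 × 0.187 = $338.5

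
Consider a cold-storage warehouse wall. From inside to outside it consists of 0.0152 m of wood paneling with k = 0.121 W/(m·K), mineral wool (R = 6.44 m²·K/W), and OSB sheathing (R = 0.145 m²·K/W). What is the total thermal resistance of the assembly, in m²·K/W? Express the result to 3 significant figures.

6.71 m²·K/W

0.0152/0.121 = 0.1256
R_total = 0.1256 + 6.44 + 0.145 = 6.711 m²·K/W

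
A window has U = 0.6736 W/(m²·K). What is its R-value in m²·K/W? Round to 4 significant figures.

1.485 m²·K/W

R = 1/U = 1/0.6736 = 1.4846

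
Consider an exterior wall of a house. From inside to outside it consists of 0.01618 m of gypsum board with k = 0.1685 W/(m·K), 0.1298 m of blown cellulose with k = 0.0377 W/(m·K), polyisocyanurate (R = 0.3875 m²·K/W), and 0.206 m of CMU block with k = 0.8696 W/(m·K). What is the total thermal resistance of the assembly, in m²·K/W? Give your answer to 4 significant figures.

4.163 m²·K/W

0.01618/0.1685 = 0.096024
0.1298/0.0377 = 3.443
0.206/0.8696 = 0.23689
R_total = 0.096024 + 3.443 + 0.3875 + 0.23689 = 4.1634 m²·K/W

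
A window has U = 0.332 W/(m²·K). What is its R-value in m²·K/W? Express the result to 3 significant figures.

3.01 m²·K/W

R = 1/U = 1/0.332 = 3.012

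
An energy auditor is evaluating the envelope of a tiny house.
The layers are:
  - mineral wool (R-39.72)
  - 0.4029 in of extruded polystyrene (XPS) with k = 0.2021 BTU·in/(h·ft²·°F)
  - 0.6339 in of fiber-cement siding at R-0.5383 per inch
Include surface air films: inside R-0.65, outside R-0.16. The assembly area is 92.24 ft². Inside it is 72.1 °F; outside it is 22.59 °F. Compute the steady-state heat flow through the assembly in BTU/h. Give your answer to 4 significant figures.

106.5 BTU/h

0.4029/0.2021 = 1.9936
0.6339 × 0.5383 = 0.34123
R_total = 0.65 + 39.72 + 1.9936 + 0.34123 + 0.16 = 42.865 ft²·°F·h/BTU
Q = A·ΔT/R = 92.24 × (72.1 − 22.59) / 42.865 = 106.54 BTU/h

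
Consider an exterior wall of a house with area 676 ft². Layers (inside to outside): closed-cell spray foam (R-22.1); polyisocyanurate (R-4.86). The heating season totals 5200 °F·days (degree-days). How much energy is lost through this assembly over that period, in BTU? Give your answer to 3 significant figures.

3130000 BTU

R_total = 22.1 + 4.86 = 26.96 ft²·°F·h/BTU
E = A × HDD × 24 / R = 676 × 5200 × 24 / 26.96 = 3129000 BTU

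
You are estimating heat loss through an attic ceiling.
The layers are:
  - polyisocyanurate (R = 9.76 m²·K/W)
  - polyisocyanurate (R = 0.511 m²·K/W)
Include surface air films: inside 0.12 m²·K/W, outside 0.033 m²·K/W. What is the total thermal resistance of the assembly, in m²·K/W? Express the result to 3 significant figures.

10.4 m²·K/W

R_total = 0.12 + 9.76 + 0.511 + 0.033 = 10.42 m²·K/W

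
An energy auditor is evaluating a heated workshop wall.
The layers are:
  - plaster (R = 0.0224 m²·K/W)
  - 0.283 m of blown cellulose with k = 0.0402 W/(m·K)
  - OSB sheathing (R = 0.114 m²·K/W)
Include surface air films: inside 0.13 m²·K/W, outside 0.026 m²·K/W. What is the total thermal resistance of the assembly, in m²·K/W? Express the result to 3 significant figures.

0.283/0.0402 = 7.04
R_total = 0.13 + 0.0224 + 7.04 + 0.114 + 0.026 = 7.332 m²·K/W

7.33 m²·K/W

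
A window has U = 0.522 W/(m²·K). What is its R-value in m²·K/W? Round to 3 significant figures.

R = 1/U = 1/0.522 = 1.916

1.92 m²·K/W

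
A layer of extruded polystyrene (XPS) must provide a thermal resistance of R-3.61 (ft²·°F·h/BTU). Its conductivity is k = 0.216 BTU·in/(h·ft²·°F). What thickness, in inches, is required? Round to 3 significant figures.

0.780 in

L = R × k = 3.61 × 0.216 = 0.7798 in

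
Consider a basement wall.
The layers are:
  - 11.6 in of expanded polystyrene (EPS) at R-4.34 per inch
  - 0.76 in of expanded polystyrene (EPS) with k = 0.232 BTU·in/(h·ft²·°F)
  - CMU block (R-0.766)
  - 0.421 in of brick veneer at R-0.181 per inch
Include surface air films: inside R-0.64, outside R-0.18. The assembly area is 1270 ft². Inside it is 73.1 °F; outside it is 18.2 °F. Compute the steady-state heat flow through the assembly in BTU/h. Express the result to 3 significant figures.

11.6 × 4.34 = 50.34
0.76/0.232 = 3.276
0.421 × 0.181 = 0.0762
R_total = 0.64 + 50.34 + 3.276 + 0.766 + 0.0762 + 0.18 = 55.28 ft²·°F·h/BTU
Q = A·ΔT/R = 1270 × (73.1 − 18.2) / 55.28 = 1261 BTU/h

1260 BTU/h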